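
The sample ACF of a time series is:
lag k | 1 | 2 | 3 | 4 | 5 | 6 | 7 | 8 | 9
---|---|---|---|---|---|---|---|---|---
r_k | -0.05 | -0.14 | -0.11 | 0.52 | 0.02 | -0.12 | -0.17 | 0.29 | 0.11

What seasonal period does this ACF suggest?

The largest autocorrelation is r_4 = 0.52, with a weaker echo at lag 8 (0.29); the remaining lags stay at or below 0.11.
The dominant spike at lag 4 indicates a seasonal period of 4.

4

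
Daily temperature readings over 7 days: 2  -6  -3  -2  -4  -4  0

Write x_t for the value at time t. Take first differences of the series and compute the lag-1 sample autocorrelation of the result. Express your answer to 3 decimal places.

First differences Δx: -8, 3, 1, -2, 0, 4
Mean of differences = -0.3333
Numerator Σ(Δx_t−Δx̄)(Δx_{t+1}−Δx̄) = -22.4444
Denominator Σ(Δx_t−Δx̄)² = 93.3333
r_1(Δx) = -22.4444 / 93.3333 = -0.240

-0.240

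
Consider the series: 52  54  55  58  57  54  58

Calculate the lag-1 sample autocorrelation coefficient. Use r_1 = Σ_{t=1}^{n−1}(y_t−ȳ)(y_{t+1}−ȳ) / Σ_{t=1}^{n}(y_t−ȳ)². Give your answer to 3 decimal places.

0.080

Mean ȳ = (52 + 54 + 55 + 58 + 57 + 54 + 58)/7 = 55.4286
Deviations from mean: -3.4286, -1.4286, -0.4286, 2.5714, 1.5714, -1.4286, 2.5714
Numerator Σ_{t=1}^{6}(y_t−ȳ)(y_{t+1}−ȳ) = 2.5306
Denominator Σ(y_t−ȳ)² = 31.7143
r_1 = 2.5306 / 31.7143 = 0.080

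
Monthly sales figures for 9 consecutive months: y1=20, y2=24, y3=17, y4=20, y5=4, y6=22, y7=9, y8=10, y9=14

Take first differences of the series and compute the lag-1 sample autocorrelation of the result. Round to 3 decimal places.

First differences Δy: 4, -7, 3, -16, 18, -13, 1, 4
Mean of differences = -0.7500
Numerator Σ(Δy_t−Δȳ)(Δy_{t+1}−Δȳ) = -639.0625
Denominator Σ(Δy_t−Δȳ)² = 835.5000
r_1(Δy) = -639.0625 / 835.5000 = -0.765

-0.765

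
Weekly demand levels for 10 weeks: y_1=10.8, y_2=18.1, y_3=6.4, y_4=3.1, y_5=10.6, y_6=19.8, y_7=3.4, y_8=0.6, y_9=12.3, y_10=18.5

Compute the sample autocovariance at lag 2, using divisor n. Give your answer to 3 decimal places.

-31.417

Mean ȳ = (10.8 + 18.1 + 6.4 + 3.1 + 10.6 + 19.8 + 3.4 + 0.6 + 12.3 + 18.5)/10 = 10.3600
Σ_{t=1}^{8}(y_t−ȳ)(y_{t+2}−ȳ) = -314.1732
γ_2 = -314.1732 / 10 = -31.417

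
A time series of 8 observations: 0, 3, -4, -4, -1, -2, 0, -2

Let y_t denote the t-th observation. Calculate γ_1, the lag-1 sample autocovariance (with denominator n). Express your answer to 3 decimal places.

Mean ȳ = (0 + 3 − 4 − 4 − 1 − 2 + 0 − 2)/8 = -1.2500
Deviations: 1.2500, 4.2500, -2.7500, -2.7500, 0.2500, -0.7500, 1.2500, -0.7500
Σ_{t=1}^{7}(y_t−ȳ)(y_{t+1}−ȳ) = -1.5625
γ_1 = -1.5625 / 8 = -0.195

-0.195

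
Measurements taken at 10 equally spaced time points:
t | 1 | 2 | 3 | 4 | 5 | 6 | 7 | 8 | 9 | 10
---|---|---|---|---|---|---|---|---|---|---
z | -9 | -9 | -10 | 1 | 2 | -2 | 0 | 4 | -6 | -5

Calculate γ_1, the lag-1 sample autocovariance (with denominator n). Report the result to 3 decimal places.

Mean z̄ = (-9 − 9 − 10 + 1 + 2 − 2 + 0 + 4 − 6 − 5)/10 = -3.4000
Σ_{t=1}^{9}(z_t−z̄)(z_{t+1}−z̄) = 85.4400
γ_1 = 85.4400 / 10 = 8.544

8.544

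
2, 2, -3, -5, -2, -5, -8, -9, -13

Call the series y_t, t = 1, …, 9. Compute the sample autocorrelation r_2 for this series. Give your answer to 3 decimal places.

Mean ȳ = (2 + 2 − 3 − 5 − 2 − 5 − 8 − 9 − 13)/9 = -4.5556
Σ(y_t−ȳ)(y_{t+2}−ȳ) = (10.1975) + (-2.9136) + (3.9753) + (0.1975) + (-8.8025) + (1.9753) + (29.0864) = 33.7160
Denominator Σ(y_t−ȳ)² = 198.2222
r_2 = 33.7160 / 198.2222 = 0.170

0.170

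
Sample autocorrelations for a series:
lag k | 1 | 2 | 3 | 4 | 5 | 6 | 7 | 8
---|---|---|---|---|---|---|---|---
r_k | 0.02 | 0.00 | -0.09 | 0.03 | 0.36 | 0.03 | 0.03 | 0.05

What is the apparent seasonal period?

The largest autocorrelation is r_5 = 0.36; the remaining lags stay at or below 0.05.
The dominant spike at lag 5 indicates a seasonal period of 5.

5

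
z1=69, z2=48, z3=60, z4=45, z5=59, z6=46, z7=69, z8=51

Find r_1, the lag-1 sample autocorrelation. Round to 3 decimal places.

-0.653

Mean z̄ = (69 + 48 + 60 + 45 + 59 + 46 + 69 + 51)/8 = 55.8750
Deviations from mean: 13.1250, -7.8750, 4.1250, -10.8750, 3.1250, -9.8750, 13.1250, -4.8750
Σ(z_t−z̄)(z_{t+1}−z̄) = (-103.3594) + (-32.4844) + (-44.8594) + (-33.9844) + (-30.8594) + (-129.6094) + (-63.9844) = -439.1406
Denominator Σ(z_t−z̄)² = 672.8750
r_1 = -439.1406 / 672.8750 = -0.653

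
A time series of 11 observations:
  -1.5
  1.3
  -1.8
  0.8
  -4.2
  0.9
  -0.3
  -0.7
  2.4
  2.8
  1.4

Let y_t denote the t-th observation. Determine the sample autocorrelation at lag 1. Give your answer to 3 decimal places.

Mean ȳ = (-1.5 + 1.3 − 1.8 + 0.8 − 4.2 + 0.9 − 0.3 − 0.7 + 2.4 + 2.8 + 1.4)/11 = 0.1000
Numerator Σ_{t=1}^{10}(y_t−ȳ)(y_{t+1}−ȳ) = -4.1000
Denominator Σ(y_t−ȳ)² = 42.3000
r_1 = -4.1000 / 42.3000 = -0.097

-0.097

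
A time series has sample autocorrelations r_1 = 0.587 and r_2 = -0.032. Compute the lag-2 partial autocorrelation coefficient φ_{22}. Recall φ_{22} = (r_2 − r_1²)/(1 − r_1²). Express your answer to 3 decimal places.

-0.575

φ_{22} = (r_2 − r_1²) / (1 − r_1²)
r_1² = (0.587)² = 0.344569
Numerator = -0.032 − 0.3446 = -0.3766; denominator = 1 − 0.3446 = 0.6554
φ_{22} = -0.3766 / 0.6554 = -0.575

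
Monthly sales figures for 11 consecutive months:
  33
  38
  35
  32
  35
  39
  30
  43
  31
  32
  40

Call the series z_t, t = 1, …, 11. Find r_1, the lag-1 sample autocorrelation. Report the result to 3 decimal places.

-0.574

Mean z̄ = (33 + 38 + 35 + 32 + 35 + 39 + 30 + 43 + 31 + 32 + 40)/11 = 35.2727
Numerator Σ_{t=1}^{10}(z_t−z̄)(z_{t+1}−z̄) = -101.0744
Denominator Σ(z_t−z̄)² = 176.1818
r_1 = -101.0744 / 176.1818 = -0.574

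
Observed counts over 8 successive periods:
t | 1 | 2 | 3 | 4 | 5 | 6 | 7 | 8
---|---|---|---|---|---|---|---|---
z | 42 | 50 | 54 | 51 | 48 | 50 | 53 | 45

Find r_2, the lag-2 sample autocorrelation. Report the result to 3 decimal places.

-0.398

Mean z̄ = (42 + 50 + 54 + 51 + 48 + 50 + 53 + 45)/8 = 49.1250
Deviations from mean: -7.1250, 0.8750, 4.8750, 1.8750, -1.1250, 0.8750, 3.8750, -4.1250
Σ(z_t−z̄)(z_{t+2}−z̄) = (-34.7344) + (1.6406) + (-5.4844) + (1.6406) + (-4.3594) + (-3.6094) = -44.9063
Denominator Σ(z_t−z̄)² = 112.8750
r_2 = -44.9063 / 112.8750 = -0.398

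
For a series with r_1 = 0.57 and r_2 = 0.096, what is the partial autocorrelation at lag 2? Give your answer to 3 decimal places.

φ_{22} = (r_2 − r_1²) / (1 − r_1²)
r_1² = (0.57)² = 0.3249
Numerator = 0.096 − 0.3249 = -0.2289; denominator = 1 − 0.3249 = 0.6751
φ_{22} = -0.2289 / 0.6751 = -0.339

-0.339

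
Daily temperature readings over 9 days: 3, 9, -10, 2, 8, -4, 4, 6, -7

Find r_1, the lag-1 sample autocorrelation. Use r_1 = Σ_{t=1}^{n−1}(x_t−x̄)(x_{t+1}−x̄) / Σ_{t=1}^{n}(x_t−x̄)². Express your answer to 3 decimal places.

Mean x̄ = (3 + 9 − 10 + 2 + 8 − 4 + 4 + 6 − 7)/9 = 1.2222
Numerator Σ_{t=1}^{8}(x_t−x̄)(x_{t+1}−x̄) = -152.8272
Denominator Σ(x_t−x̄)² = 361.5556
r_1 = -152.8272 / 361.5556 = -0.423

-0.423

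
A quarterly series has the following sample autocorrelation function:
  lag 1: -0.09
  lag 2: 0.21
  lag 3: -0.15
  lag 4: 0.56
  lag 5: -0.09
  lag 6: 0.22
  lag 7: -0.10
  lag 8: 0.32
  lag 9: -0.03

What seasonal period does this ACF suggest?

4

The largest autocorrelation is r_4 = 0.56, with a weaker echo at lag 8 (0.32); the remaining lags stay at or below 0.22.
The dominant spike at lag 4 indicates a seasonal period of 4.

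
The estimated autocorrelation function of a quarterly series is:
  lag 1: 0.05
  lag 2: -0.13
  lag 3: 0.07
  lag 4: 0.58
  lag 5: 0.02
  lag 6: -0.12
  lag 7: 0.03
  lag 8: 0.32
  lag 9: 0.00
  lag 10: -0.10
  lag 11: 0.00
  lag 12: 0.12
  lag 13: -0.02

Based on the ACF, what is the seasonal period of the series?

4

The largest autocorrelation is r_4 = 0.58, with a weaker echo at lag 8 (0.32); the remaining lags stay at or below 0.12.
The dominant spike at lag 4 indicates a seasonal period of 4.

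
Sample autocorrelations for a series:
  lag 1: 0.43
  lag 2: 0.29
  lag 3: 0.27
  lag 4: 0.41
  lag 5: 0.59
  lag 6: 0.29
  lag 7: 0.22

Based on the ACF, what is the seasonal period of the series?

The largest autocorrelation is r_5 = 0.59; the remaining lags stay at or below 0.43. The elevated value at lag 1 (0.43), dropping to 0.29 at lag 2, reflects decaying short-term dependence rather than seasonality.
The dominant spike at lag 5 indicates a seasonal period of 5.

5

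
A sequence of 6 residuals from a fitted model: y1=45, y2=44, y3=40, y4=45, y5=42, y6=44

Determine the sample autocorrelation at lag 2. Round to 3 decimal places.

0.057

Mean ȳ = (45 + 44 + 40 + 45 + 42 + 44)/6 = 43.3333
Numerator Σ_{t=1}^{4}(y_t−ȳ)(y_{t+2}−ȳ) = 1.1111
Denominator Σ(y_t−ȳ)² = 19.3333
r_2 = 1.1111 / 19.3333 = 0.057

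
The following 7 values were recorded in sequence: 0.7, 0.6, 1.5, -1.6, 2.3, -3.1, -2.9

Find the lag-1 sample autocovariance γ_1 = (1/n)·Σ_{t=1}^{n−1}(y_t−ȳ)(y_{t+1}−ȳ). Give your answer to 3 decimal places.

Mean ȳ = (0.7 + 0.6 + 1.5 − 1.6 + 2.3 − 3.1 − 2.9)/7 = -0.3571
Σ_{t=1}^{6}(y_t−ȳ)(y_{t+1}−ȳ) = -3.1347
γ_1 = -3.1347 / 7 = -0.448

-0.448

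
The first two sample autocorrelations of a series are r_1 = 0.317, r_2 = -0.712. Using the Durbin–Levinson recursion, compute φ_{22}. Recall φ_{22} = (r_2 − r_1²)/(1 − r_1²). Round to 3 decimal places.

φ_{22} = (r_2 − r_1²) / (1 − r_1²)
r_1² = (0.317)² = 0.100489
Numerator = -0.712 − 0.1005 = -0.8125; denominator = 1 − 0.1005 = 0.8995
φ_{22} = -0.8125 / 0.8995 = -0.903

-0.903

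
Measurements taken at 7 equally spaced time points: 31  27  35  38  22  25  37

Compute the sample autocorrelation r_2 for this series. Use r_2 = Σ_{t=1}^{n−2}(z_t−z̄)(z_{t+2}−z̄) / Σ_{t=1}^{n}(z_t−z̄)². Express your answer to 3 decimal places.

-0.684

Mean z̄ = (31 + 27 + 35 + 38 + 22 + 25 + 37)/7 = 30.7143
Deviations from mean: 0.2857, -3.7143, 4.2857, 7.2857, -8.7143, -5.7143, 6.2857
Numerator Σ_{t=1}^{5}(z_t−z̄)(z_{t+2}−z̄) = -159.5918
Denominator Σ(z_t−z̄)² = 233.4286
r_2 = -159.5918 / 233.4286 = -0.684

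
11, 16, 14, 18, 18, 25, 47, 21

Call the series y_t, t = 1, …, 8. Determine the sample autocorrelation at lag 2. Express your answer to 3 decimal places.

0.021

Mean ȳ = (11 + 16 + 14 + 18 + 18 + 25 + 47 + 21)/8 = 21.2500
Deviations from mean: -10.2500, -5.2500, -7.2500, -3.2500, -3.2500, 3.7500, 25.7500, -0.2500
Numerator Σ_{t=1}^{6}(y_t−ȳ)(y_{t+2}−ȳ) = 18.1250
Denominator Σ(y_t−ȳ)² = 883.5000
r_2 = 18.1250 / 883.5000 = 0.021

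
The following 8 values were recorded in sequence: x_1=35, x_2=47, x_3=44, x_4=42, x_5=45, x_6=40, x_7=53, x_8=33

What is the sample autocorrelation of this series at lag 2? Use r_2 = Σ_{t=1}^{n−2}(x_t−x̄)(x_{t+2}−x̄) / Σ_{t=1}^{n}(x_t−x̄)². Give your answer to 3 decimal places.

Mean x̄ = (35 + 47 + 44 + 42 + 45 + 40 + 53 + 33)/8 = 42.3750
Deviations from mean: -7.3750, 4.6250, 1.6250, -0.3750, 2.6250, -2.3750, 10.6250, -9.3750
Σ(x_t−x̄)(x_{t+2}−x̄) = (-11.9844) + (-1.7344) + (4.2656) + (0.8906) + (27.8906) + (22.2656) = 41.5938
Denominator Σ(x_t−x̄)² = 291.8750
r_2 = 41.5938 / 291.8750 = 0.143

0.143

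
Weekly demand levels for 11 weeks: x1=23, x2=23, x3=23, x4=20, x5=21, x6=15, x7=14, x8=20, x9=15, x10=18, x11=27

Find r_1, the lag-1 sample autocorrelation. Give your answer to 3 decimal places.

Mean x̄ = (23 + 23 + 23 + 20 + 21 + 15 + 14 + 20 + 15 + 18 + 27)/11 = 19.9091
Numerator Σ_{t=1}^{10}(x_t−x̄)(x_{t+1}−x̄) = 37.9917
Denominator Σ(x_t−x̄)² = 166.9091
r_1 = 37.9917 / 166.9091 = 0.228

0.228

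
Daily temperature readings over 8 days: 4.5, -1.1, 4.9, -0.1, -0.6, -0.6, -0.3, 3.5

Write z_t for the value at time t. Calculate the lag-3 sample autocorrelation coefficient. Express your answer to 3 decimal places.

-0.193

Mean z̄ = (4.5 − 1.1 + 4.9 − 0.1 − 0.6 − 0.6 − 0.3 + 3.5)/8 = 1.2750
Deviations from mean: 3.2250, -2.3750, 3.6250, -1.3750, -1.8750, -1.8750, -1.5750, 2.2250
Σ(z_t−z̄)(z_{t+3}−z̄) = (-4.4344) + (4.4531) + (-6.7969) + (2.1656) + (-4.1719) = -8.7844
Denominator Σ(z_t−z̄)² = 45.5350
r_3 = -8.7844 / 45.5350 = -0.193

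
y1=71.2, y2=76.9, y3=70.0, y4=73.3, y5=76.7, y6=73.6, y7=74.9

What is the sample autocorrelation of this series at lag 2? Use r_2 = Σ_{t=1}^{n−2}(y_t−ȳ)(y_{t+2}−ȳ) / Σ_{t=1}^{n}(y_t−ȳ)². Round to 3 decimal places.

Mean ȳ = (71.2 + 76.9 + 70.0 + 73.3 + 76.7 + 73.6 + 74.9)/7 = 73.8000
Numerator Σ_{t=1}^{5}(y_t−ȳ)(y_{t+2}−ȳ) = 0.6000
Denominator Σ(y_t−ȳ)² = 40.7200
r_2 = 0.6000 / 40.7200 = 0.015

0.015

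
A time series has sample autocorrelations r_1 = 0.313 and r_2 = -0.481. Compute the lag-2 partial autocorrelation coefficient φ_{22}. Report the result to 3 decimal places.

φ_{22} = (r_2 − r_1²) / (1 − r_1²)
r_1² = (0.313)² = 0.097969
Numerator = -0.481 − 0.0980 = -0.5790; denominator = 1 − 0.0980 = 0.9020
φ_{22} = -0.5790 / 0.9020 = -0.642

-0.642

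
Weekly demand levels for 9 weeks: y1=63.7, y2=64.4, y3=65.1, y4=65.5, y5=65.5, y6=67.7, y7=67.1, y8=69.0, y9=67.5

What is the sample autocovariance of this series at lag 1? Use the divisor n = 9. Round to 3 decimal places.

Mean ȳ = (63.7 + 64.4 + 65.1 + 65.5 + 65.5 + 67.7 + 67.1 + 69.0 + 67.5)/9 = 66.1667
Σ_{t=1}^{8}(y_t−ȳ)(y_{t+1}−ȳ) = 14.2289
γ_1 = 14.2289 / 9 = 1.581

1.581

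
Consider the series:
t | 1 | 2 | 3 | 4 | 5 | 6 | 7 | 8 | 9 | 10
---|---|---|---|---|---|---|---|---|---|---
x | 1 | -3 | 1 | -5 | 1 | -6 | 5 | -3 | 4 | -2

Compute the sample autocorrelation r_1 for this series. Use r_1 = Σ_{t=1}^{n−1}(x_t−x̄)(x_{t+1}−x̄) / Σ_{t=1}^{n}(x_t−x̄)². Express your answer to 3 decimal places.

-0.751

Mean x̄ = (1 − 3 + 1 − 5 + 1 − 6 + 5 − 3 + 4 − 2)/10 = -0.7000
Numerator Σ_{t=1}^{9}(x_t−x̄)(x_{t+1}−x̄) = -91.6900
Denominator Σ(x_t−x̄)² = 122.1000
r_1 = -91.6900 / 122.1000 = -0.751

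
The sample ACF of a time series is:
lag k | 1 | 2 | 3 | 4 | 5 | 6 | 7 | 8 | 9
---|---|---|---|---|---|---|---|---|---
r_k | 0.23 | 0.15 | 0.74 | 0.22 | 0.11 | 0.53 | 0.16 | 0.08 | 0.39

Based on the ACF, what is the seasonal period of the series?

The largest autocorrelation is r_3 = 0.74, with weaker echoes at lags 6 (0.53) and 9 (0.39); the remaining lags stay at or below 0.23. The elevated value at lag 1 (0.23), dropping to 0.15 at lag 2, reflects decaying short-term dependence rather than seasonality.
The dominant spike at lag 3 indicates a seasonal period of 3.

3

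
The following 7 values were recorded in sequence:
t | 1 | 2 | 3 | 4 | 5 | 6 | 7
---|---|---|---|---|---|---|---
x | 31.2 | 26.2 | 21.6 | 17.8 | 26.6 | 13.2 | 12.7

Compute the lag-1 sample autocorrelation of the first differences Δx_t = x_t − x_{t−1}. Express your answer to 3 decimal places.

First differences Δx: -5.0, -4.6, -3.8, 8.8, -13.4, -0.5
Mean of differences = -3.0833
Numerator Σ(Δx_t−Δx̄)(Δx_{t+1}−Δx̄) = -153.7703
Denominator Σ(Δx_t−Δx̄)² = 260.8083
r_1(Δx) = -153.7703 / 260.8083 = -0.590

-0.590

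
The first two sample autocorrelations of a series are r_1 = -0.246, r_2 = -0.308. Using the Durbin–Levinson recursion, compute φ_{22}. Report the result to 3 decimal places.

-0.392

φ_{22} = (r_2 − r_1²) / (1 − r_1²)
r_1² = (-0.246)² = 0.060516
Numerator = -0.308 − 0.0605 = -0.3685; denominator = 1 − 0.0605 = 0.9395
φ_{22} = -0.3685 / 0.9395 = -0.392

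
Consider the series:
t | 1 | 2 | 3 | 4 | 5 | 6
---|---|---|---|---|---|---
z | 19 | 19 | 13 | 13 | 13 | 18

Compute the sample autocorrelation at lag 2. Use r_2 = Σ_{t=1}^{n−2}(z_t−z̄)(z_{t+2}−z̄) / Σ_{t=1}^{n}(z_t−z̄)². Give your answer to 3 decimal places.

-0.329

Mean z̄ = (19 + 19 + 13 + 13 + 13 + 18)/6 = 15.8333
Numerator Σ_{t=1}^{4}(z_t−z̄)(z_{t+2}−z̄) = -16.0556
Denominator Σ(z_t−z̄)² = 48.8333
r_2 = -16.0556 / 48.8333 = -0.329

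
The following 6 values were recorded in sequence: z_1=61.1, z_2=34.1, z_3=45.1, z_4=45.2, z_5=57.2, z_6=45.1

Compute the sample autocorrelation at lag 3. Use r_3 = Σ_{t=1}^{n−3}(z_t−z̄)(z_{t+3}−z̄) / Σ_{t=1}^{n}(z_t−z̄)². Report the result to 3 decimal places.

Mean z̄ = (61.1 + 34.1 + 45.1 + 45.2 + 57.2 + 45.1)/6 = 47.9667
Deviations from mean: 13.1333, -13.8667, -2.8667, -2.7667, 9.2333, -2.8667
Numerator Σ_{t=1}^{3}(z_t−z̄)(z_{t+3}−z̄) = -156.1533
Denominator Σ(z_t−z̄)² = 474.1133
r_3 = -156.1533 / 474.1133 = -0.329

-0.329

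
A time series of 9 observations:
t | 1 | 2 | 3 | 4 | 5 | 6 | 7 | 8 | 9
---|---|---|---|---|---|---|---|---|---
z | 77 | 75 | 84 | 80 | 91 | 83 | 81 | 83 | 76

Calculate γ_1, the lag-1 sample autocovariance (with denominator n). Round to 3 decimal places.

Mean z̄ = (77 + 75 + 84 + 80 + 91 + 83 + 81 + 83 + 76)/9 = 81.1111
Σ_{t=1}^{8}(z_t−z̄)(z_{t+1}−z̄) = 1.8765
γ_1 = 1.8765 / 9 = 0.209

0.209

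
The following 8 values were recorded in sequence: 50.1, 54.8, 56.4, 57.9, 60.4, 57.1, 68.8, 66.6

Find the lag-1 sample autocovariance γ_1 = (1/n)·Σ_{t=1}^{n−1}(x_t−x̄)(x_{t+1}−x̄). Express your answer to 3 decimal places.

Mean x̄ = (50.1 + 54.8 + 56.4 + 57.9 + 60.4 + 57.1 + 68.8 + 66.6)/8 = 59.0125
Deviations: -8.9125, -4.2125, -2.6125, -1.1125, 1.3875, -1.9125, 9.7875, 7.5875
Σ_{t=1}^{7}(x_t−x̄)(x_{t+1}−x̄) = 102.8023
γ_1 = 102.8023 / 8 = 12.850

12.850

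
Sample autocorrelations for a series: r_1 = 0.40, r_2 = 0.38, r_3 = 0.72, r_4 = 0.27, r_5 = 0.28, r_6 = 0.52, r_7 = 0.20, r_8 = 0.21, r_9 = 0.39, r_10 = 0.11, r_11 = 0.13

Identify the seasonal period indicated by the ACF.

3

The largest autocorrelation is r_3 = 0.72, with a weaker echo at lag 6 (0.52); the remaining lags stay at or below 0.40. The elevated value at lag 1 (0.40), dropping to 0.38 at lag 2, reflects decaying short-term dependence rather than seasonality.
The dominant spike at lag 3 indicates a seasonal period of 3.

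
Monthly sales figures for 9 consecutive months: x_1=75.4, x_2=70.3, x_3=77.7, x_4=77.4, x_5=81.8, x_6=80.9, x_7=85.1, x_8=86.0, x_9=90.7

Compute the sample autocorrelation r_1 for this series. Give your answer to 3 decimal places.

Mean x̄ = (75.4 + 70.3 + 77.7 + 77.4 + 81.8 + 80.9 + 85.1 + 86.0 + 90.7)/9 = 80.5889
Numerator Σ_{t=1}^{8}(x_t−x̄)(x_{t+1}−x̄) = 169.3643
Denominator Σ(x_t−x̄)² = 304.7289
r_1 = 169.3643 / 304.7289 = 0.556

0.556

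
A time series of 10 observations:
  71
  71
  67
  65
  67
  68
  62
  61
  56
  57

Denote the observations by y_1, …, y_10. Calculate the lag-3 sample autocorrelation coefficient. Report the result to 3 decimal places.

0.028

Mean ȳ = (71 + 71 + 67 + 65 + 67 + 68 + 62 + 61 + 56 + 57)/10 = 64.5000
Σ(y_t−ȳ)(y_{t+3}−ȳ) = (3.2500) + (16.2500) + (8.7500) + (-1.2500) + (-8.7500) + (-29.7500) + (18.7500) = 7.2500
Denominator Σ(y_t−ȳ)² = 256.5000
r_3 = 7.2500 / 256.5000 = 0.028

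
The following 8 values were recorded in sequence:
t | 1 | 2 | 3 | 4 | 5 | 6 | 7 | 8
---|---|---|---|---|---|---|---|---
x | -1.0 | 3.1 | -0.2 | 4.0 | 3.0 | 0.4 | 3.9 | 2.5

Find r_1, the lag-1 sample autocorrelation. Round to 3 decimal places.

-0.443

Mean x̄ = (-1.0 + 3.1 − 0.2 + 4.0 + 3.0 + 0.4 + 3.9 + 2.5)/8 = 1.9625
Numerator Σ_{t=1}^{7}(x_t−x̄)(x_{t+1}−x̄) = -11.7289
Denominator Σ(x_t−x̄)² = 26.4588
r_1 = -11.7289 / 26.4588 = -0.443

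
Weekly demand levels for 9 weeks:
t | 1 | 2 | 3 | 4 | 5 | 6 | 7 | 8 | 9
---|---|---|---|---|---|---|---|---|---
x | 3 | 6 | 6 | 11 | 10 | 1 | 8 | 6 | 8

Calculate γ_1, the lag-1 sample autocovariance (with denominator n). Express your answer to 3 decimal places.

Mean x̄ = (3 + 6 + 6 + 11 + 10 + 1 + 8 + 6 + 8)/9 = 6.5556
Σ_{t=1}^{8}(x_t−x̄)(x_{t+1}−x̄) = -13.6420
γ_1 = -13.6420 / 9 = -1.516

-1.516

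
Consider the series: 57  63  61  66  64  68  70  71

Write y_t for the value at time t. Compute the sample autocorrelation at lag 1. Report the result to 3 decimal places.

0.391

Mean ȳ = (57 + 63 + 61 + 66 + 64 + 68 + 70 + 71)/8 = 65.0000
Σ(y_t−ȳ)(y_{t+1}−ȳ) = (16.0000) + (8.0000) + (-4.0000) + (-1.0000) + (-3.0000) + (15.0000) + (30.0000) = 61.0000
Denominator Σ(y_t−ȳ)² = 156.0000
r_1 = 61.0000 / 156.0000 = 0.391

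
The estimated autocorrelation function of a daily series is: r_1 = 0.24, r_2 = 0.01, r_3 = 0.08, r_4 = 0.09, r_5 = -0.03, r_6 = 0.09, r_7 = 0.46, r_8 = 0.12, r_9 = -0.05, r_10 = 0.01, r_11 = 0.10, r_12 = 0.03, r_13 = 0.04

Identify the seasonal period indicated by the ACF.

7

The largest autocorrelation is r_7 = 0.46; the remaining lags stay at or below 0.24. The elevated value at lag 1 (0.24), dropping to 0.01 at lag 2, reflects decaying short-term dependence rather than seasonality.
The dominant spike at lag 7 indicates a seasonal period of 7.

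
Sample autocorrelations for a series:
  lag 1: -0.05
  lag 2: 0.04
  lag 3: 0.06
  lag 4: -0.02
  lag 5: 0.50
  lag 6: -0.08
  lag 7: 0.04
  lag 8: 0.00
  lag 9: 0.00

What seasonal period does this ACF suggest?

The largest autocorrelation is r_5 = 0.50; the remaining lags stay at or below 0.06.
The dominant spike at lag 5 indicates a seasonal period of 5.

5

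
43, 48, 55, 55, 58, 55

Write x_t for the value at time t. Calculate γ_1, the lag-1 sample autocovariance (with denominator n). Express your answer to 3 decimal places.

Mean x̄ = (43 + 48 + 55 + 55 + 58 + 55)/6 = 52.3333
Σ_{t=1}^{5}(x_t−x̄)(x_{t+1}−x̄) = 66.2222
γ_1 = 66.2222 / 6 = 11.037

11.037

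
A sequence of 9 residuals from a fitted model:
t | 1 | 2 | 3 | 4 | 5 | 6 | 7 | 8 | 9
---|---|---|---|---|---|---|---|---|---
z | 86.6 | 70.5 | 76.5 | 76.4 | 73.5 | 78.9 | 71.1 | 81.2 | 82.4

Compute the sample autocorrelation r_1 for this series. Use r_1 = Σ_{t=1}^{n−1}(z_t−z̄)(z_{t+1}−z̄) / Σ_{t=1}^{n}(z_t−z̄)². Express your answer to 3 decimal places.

-0.312

Mean z̄ = (86.6 + 70.5 + 76.5 + 76.4 + 73.5 + 78.9 + 71.1 + 81.2 + 82.4)/9 = 77.4556
Numerator Σ_{t=1}^{8}(z_t−z̄)(z_{t+1}−z̄) = -71.9520
Denominator Σ(z_t−z̄)² = 230.6222
r_1 = -71.9520 / 230.6222 = -0.312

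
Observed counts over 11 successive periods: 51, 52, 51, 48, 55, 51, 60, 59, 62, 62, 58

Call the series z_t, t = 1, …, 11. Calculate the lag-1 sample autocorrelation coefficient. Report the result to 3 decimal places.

0.586

Mean z̄ = (51 + 52 + 51 + 48 + 55 + 51 + 60 + 59 + 62 + 62 + 58)/11 = 55.3636
Numerator Σ_{t=1}^{10}(z_t−z̄)(z_{t+1}−z̄) = 148.0496
Denominator Σ(z_t−z̄)² = 252.5455
r_1 = 148.0496 / 252.5455 = 0.586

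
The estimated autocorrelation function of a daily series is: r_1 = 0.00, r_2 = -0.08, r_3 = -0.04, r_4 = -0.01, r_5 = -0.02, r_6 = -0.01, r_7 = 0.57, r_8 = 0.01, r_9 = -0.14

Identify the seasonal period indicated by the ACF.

The largest autocorrelation is r_7 = 0.57; the remaining lags stay at or below 0.01.
The dominant spike at lag 7 indicates a seasonal period of 7.

7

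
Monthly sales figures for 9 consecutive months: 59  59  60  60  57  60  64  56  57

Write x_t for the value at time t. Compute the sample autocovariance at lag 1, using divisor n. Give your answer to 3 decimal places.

-0.816

Mean x̄ = (59 + 59 + 60 + 60 + 57 + 60 + 64 + 56 + 57)/9 = 59.1111
Σ_{t=1}^{8}(x_t−x̄)(x_{t+1}−x̄) = -7.3457
γ_1 = -7.3457 / 9 = -0.816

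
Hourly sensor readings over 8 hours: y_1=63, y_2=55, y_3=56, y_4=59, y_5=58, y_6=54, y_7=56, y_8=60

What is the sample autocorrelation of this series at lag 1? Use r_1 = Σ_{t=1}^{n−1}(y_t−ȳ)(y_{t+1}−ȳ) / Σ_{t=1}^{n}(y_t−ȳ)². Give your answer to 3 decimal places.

Mean ȳ = (63 + 55 + 56 + 59 + 58 + 54 + 56 + 60)/8 = 57.6250
Deviations from mean: 5.3750, -2.6250, -1.6250, 1.3750, 0.3750, -3.6250, -1.6250, 2.3750
Numerator Σ_{t=1}^{7}(y_t−ȳ)(y_{t+1}−ȳ) = -10.8906
Denominator Σ(y_t−ȳ)² = 61.8750
r_1 = -10.8906 / 61.8750 = -0.176

-0.176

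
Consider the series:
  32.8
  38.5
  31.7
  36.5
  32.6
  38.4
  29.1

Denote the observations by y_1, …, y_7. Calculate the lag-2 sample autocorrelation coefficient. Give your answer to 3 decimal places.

Mean ȳ = (32.8 + 38.5 + 31.7 + 36.5 + 32.6 + 38.4 + 29.1)/7 = 34.2286
Deviations from mean: -1.4286, 4.2714, -2.5286, 2.2714, -1.6286, 4.1714, -5.1286
Numerator Σ_{t=1}^{5}(y_t−ȳ)(y_{t+2}−ȳ) = 35.2598
Denominator Σ(y_t−ȳ)² = 78.1943
r_2 = 35.2598 / 78.1943 = 0.451

0.451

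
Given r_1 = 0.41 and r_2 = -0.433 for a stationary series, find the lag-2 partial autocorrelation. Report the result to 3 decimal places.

-0.723

φ_{22} = (r_2 − r_1²) / (1 − r_1²)
r_1² = (0.41)² = 0.1681
Numerator = -0.433 − 0.1681 = -0.6011; denominator = 1 − 0.1681 = 0.8319
φ_{22} = -0.6011 / 0.8319 = -0.723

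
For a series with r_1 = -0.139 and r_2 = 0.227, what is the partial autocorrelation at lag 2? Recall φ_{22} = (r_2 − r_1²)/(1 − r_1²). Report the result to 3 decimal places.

φ_{22} = (r_2 − r_1²) / (1 − r_1²)
r_1² = (-0.139)² = 0.019321
Numerator = 0.227 − 0.0193 = 0.2077; denominator = 1 − 0.0193 = 0.9807
φ_{22} = 0.2077 / 0.9807 = 0.212

0.212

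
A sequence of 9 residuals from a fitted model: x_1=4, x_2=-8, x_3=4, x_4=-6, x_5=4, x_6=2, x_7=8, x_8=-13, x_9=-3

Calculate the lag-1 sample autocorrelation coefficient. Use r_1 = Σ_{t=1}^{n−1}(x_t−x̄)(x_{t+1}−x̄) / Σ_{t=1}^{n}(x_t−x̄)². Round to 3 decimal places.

-0.418

Mean x̄ = (4 − 8 + 4 − 6 + 4 + 2 + 8 − 13 − 3)/9 = -0.8889
Numerator Σ_{t=1}^{8}(x_t−x̄)(x_{t+1}−x̄) = -161.7901
Denominator Σ(x_t−x̄)² = 386.8889
r_1 = -161.7901 / 386.8889 = -0.418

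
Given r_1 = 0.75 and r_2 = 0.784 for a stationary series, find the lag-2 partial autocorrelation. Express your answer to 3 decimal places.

0.506

φ_{22} = (r_2 − r_1²) / (1 − r_1²)
r_1² = (0.75)² = 0.5625
Numerator = 0.784 − 0.5625 = 0.2215; denominator = 1 − 0.5625 = 0.4375
φ_{22} = 0.2215 / 0.4375 = 0.506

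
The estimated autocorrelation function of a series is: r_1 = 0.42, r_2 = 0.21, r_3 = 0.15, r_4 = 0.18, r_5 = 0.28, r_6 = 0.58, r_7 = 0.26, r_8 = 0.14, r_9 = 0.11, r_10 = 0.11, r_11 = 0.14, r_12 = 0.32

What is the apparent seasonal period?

The largest autocorrelation is r_6 = 0.58; the remaining lags stay at or below 0.42. The elevated value at lag 1 (0.42), dropping to 0.21 at lag 2, reflects decaying short-term dependence rather than seasonality.
The dominant spike at lag 6 indicates a seasonal period of 6.

6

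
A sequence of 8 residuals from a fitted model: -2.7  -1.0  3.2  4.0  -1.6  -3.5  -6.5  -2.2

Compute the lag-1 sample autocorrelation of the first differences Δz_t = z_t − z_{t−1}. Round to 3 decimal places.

0.118

First differences Δz: 1.7, 4.2, 0.8, -5.6, -1.9, -3.0, 4.3
Mean of differences = 0.0714
Numerator Σ(Δz_t−Δz̄)(Δz_{t+1}−Δz̄) = 9.8478
Denominator Σ(Δz_t−Δz̄)² = 83.5943
r_1(Δz) = 9.8478 / 83.5943 = 0.118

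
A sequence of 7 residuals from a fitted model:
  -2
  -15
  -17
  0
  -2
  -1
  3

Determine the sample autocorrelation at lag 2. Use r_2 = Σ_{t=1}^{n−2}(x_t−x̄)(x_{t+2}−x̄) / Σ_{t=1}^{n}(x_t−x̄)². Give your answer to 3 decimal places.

-0.211

Mean x̄ = (-2 − 15 − 17 + 0 − 2 − 1 + 3)/7 = -4.8571
Deviations from mean: 2.8571, -10.1429, -12.1429, 4.8571, 2.8571, 3.8571, 7.8571
Σ(x_t−x̄)(x_{t+2}−x̄) = (-34.6939) + (-49.2653) + (-34.6939) + (18.7347) + (22.4490) = -77.4694
Denominator Σ(x_t−x̄)² = 366.8571
r_2 = -77.4694 / 366.8571 = -0.211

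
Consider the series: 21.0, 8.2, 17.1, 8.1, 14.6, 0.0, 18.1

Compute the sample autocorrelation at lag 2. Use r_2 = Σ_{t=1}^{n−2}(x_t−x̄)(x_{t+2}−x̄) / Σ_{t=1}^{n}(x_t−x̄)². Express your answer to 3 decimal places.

0.416

Mean x̄ = (21.0 + 8.2 + 17.1 + 8.1 + 14.6 + 0.0 + 18.1)/7 = 12.4429
Deviations from mean: 8.5571, -4.2429, 4.6571, -4.3429, 2.1571, -12.4429, 5.6571
Numerator Σ_{t=1}^{5}(x_t−x̄)(x_{t+2}−x̄) = 134.5649
Denominator Σ(x_t−x̄)² = 323.2571
r_2 = 134.5649 / 323.2571 = 0.416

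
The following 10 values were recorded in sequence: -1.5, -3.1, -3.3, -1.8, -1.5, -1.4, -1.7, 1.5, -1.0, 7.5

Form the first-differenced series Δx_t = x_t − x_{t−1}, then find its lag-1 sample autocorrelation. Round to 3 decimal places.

-0.387

First differences Δx: -1.6, -0.2, 1.5, 0.3, 0.1, -0.3, 3.2, -2.5, 8.5
Mean of differences = 1.0000
Numerator Σ(Δx_t−Δx̄)(Δx_{t+1}−Δx̄) = -32.8400
Denominator Σ(Δx_t−Δx̄)² = 84.7800
r_1(Δx) = -32.8400 / 84.7800 = -0.387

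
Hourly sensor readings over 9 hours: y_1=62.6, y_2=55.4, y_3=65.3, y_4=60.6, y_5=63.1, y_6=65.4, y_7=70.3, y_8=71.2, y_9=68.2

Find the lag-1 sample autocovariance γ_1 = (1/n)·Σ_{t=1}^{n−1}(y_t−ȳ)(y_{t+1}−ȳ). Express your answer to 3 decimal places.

8.885

Mean ȳ = (62.6 + 55.4 + 65.3 + 60.6 + 63.1 + 65.4 + 70.3 + 71.2 + 68.2)/9 = 64.6778
Σ_{t=1}^{8}(y_t−ȳ)(y_{t+1}−ȳ) = 79.9640
γ_1 = 79.9640 / 9 = 8.885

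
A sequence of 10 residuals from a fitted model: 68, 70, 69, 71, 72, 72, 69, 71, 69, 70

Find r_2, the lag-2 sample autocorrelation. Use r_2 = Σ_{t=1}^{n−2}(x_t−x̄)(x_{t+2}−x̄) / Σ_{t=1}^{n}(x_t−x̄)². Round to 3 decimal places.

Mean x̄ = (68 + 70 + 69 + 71 + 72 + 72 + 69 + 71 + 69 + 70)/10 = 70.1000
Numerator Σ_{t=1}^{8}(x_t−x̄)(x_{t+2}−x̄) = 2.5800
Denominator Σ(x_t−x̄)² = 16.9000
r_2 = 2.5800 / 16.9000 = 0.153

0.153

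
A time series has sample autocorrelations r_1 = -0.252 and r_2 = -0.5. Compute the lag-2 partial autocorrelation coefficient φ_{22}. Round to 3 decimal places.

-0.602

φ_{22} = (r_2 − r_1²) / (1 − r_1²)
r_1² = (-0.252)² = 0.063504
Numerator = -0.5 − 0.0635 = -0.5635; denominator = 1 − 0.0635 = 0.9365
φ_{22} = -0.5635 / 0.9365 = -0.602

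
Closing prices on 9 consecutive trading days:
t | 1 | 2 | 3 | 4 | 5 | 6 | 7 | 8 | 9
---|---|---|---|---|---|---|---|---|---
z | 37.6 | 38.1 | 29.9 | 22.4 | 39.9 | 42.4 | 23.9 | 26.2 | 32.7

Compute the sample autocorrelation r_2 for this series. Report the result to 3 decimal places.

Mean z̄ = (37.6 + 38.1 + 29.9 + 22.4 + 39.9 + 42.4 + 23.9 + 26.2 + 32.7)/9 = 32.5667
Σ(z_t−z̄)(z_{t+2}−z̄) = (-13.4222) + (-56.2556) + (-19.5556) + (-99.9722) + (-63.5556) + (-62.6056) + (-1.1556) = -316.5222
Denominator Σ(z_t−z̄)² = 432.5600
r_2 = -316.5222 / 432.5600 = -0.732

-0.732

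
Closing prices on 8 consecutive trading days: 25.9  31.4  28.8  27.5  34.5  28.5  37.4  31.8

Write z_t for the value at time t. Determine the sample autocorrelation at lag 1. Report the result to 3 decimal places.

Mean z̄ = (25.9 + 31.4 + 28.8 + 27.5 + 34.5 + 28.5 + 37.4 + 31.8)/8 = 30.7250
Σ(z_t−z̄)(z_{t+1}−z̄) = (-3.2569) + (-1.2994) + (6.2081) + (-12.1744) + (-8.3994) + (-14.8519) + (7.1756) = -26.5981
Denominator Σ(z_t−z̄)² = 102.7550
r_1 = -26.5981 / 102.7550 = -0.259

-0.259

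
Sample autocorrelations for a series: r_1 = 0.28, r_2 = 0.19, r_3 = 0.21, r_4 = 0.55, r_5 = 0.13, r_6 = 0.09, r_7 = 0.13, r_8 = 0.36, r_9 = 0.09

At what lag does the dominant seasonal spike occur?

4

The largest autocorrelation is r_4 = 0.55, with a weaker echo at lag 8 (0.36); the remaining lags stay at or below 0.28. The elevated value at lag 1 (0.28), dropping to 0.19 at lag 2, reflects decaying short-term dependence rather than seasonality.
The dominant spike at lag 4 indicates a seasonal period of 4.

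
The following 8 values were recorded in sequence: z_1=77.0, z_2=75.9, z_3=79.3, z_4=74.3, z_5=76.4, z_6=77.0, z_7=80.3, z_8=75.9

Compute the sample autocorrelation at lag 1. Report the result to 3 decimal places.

Mean z̄ = (77.0 + 75.9 + 79.3 + 74.3 + 76.4 + 77.0 + 80.3 + 75.9)/8 = 77.0125
Deviations from mean: -0.0125, -1.1125, 2.2875, -2.7125, -0.6125, -0.0125, 3.2875, -1.1125
Σ(z_t−z̄)(z_{t+1}−z̄) = (0.0139) + (-2.5448) + (-6.2048) + (1.6614) + (0.0077) + (-0.0411) + (-3.6573) = -10.7652
Denominator Σ(z_t−z̄)² = 26.2488
r_1 = -10.7652 / 26.2488 = -0.410

-0.410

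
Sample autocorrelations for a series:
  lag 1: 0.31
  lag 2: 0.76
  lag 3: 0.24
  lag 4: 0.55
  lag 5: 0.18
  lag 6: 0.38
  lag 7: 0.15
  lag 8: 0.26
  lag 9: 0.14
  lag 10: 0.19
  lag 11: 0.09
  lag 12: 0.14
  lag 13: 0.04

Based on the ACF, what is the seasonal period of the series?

2

The largest autocorrelation is r_2 = 0.76, with weaker echoes at lags 4 (0.55) and 6 (0.38); the remaining lags stay at or below 0.31.
The dominant spike at lag 2 indicates a seasonal period of 2.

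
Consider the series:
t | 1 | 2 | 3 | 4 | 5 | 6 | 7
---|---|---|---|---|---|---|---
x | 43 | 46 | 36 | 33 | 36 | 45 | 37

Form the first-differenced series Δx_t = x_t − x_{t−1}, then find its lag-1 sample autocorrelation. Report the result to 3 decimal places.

-0.211

First differences Δx: 3, -10, -3, 3, 9, -8
Mean of differences = -1.0000
Numerator Σ(Δx_t−Δx̄)(Δx_{t+1}−Δx̄) = -56.0000
Denominator Σ(Δx_t−Δx̄)² = 266.0000
r_1(Δx) = -56.0000 / 266.0000 = -0.211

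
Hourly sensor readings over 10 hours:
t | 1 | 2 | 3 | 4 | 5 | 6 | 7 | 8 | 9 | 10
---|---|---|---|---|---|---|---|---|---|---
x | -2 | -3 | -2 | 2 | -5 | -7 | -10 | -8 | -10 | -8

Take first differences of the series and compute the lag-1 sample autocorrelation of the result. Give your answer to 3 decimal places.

First differences Δx: -1, 1, 4, -7, -2, -3, 2, -2, 2
Mean of differences = -0.6667
Numerator Σ(Δx_t−Δx̄)(Δx_{t+1}−Δx̄) = -24.1111
Denominator Σ(Δx_t−Δx̄)² = 88.0000
r_1(Δx) = -24.1111 / 88.0000 = -0.274

-0.274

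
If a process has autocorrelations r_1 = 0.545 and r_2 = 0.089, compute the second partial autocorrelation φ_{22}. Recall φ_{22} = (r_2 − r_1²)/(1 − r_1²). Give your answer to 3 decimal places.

φ_{22} = (r_2 − r_1²) / (1 − r_1²)
r_1² = (0.545)² = 0.297025
Numerator = 0.089 − 0.2970 = -0.2080; denominator = 1 − 0.2970 = 0.7030
φ_{22} = -0.2080 / 0.7030 = -0.296

-0.296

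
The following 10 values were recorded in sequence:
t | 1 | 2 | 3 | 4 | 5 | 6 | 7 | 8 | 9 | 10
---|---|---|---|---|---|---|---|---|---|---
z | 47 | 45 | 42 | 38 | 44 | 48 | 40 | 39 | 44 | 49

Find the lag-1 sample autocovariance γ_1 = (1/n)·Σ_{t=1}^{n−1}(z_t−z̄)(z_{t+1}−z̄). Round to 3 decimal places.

1.204

Mean z̄ = (47 + 45 + 42 + 38 + 44 + 48 + 40 + 39 + 44 + 49)/10 = 43.6000
Σ_{t=1}^{9}(z_t−z̄)(z_{t+1}−z̄) = 12.0400
γ_1 = 12.0400 / 10 = 1.204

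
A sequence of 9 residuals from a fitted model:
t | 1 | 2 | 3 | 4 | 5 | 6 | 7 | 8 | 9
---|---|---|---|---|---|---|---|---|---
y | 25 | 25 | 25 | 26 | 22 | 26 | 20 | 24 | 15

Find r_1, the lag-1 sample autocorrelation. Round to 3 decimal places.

-0.122

Mean ȳ = (25 + 25 + 25 + 26 + 22 + 26 + 20 + 24 + 15)/9 = 23.1111
Numerator Σ_{t=1}^{8}(y_t−ȳ)(y_{t+1}−ȳ) = -12.7901
Denominator Σ(y_t−ȳ)² = 104.8889
r_1 = -12.7901 / 104.8889 = -0.122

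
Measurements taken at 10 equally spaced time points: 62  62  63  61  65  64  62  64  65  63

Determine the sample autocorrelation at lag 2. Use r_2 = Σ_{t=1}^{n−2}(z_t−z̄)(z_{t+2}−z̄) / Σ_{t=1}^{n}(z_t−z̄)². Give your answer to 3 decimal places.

-0.185

Mean z̄ = (62 + 62 + 63 + 61 + 65 + 64 + 62 + 64 + 65 + 63)/10 = 63.1000
Numerator Σ_{t=1}^{8}(z_t−z̄)(z_{t+2}−z̄) = -3.1200
Denominator Σ(z_t−z̄)² = 16.9000
r_2 = -3.1200 / 16.9000 = -0.185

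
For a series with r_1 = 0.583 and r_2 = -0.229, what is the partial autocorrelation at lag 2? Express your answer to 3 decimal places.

-0.862

φ_{22} = (r_2 − r_1²) / (1 − r_1²)
r_1² = (0.583)² = 0.339889
Numerator = -0.229 − 0.3399 = -0.5689; denominator = 1 − 0.3399 = 0.6601
φ_{22} = -0.5689 / 0.6601 = -0.862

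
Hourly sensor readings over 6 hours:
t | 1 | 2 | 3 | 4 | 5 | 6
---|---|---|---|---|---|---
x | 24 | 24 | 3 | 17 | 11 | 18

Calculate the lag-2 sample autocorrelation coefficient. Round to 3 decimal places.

-0.083

Mean x̄ = (24 + 24 + 3 + 17 + 11 + 18)/6 = 16.1667
Deviations from mean: 7.8333, 7.8333, -13.1667, 0.8333, -5.1667, 1.8333
Numerator Σ_{t=1}^{4}(x_t−x̄)(x_{t+2}−x̄) = -27.0556
Denominator Σ(x_t−x̄)² = 326.8333
r_2 = -27.0556 / 326.8333 = -0.083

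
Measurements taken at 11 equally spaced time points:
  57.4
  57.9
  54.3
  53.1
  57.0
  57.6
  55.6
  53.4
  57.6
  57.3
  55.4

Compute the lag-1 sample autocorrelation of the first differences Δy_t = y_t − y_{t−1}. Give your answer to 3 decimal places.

-0.112

First differences Δy: 0.5, -3.6, -1.2, 3.9, 0.6, -2.0, -2.2, 4.2, -0.3, -1.9
Mean of differences = -0.2000
Numerator Σ(Δy_t−Δȳ)(Δy_{t+1}−Δȳ) = -6.7100
Denominator Σ(Δy_t−Δȳ)² = 60.0000
r_1(Δy) = -6.7100 / 60.0000 = -0.112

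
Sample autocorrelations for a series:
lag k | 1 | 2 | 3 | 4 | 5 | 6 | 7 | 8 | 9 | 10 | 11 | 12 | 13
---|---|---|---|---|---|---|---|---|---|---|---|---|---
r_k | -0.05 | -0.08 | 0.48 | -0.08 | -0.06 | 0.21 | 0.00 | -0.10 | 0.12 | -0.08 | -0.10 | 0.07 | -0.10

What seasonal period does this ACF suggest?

3

The largest autocorrelation is r_3 = 0.48, with a weaker echo at lag 6 (0.21); the remaining lags stay at or below 0.12.
The dominant spike at lag 3 indicates a seasonal period of 3.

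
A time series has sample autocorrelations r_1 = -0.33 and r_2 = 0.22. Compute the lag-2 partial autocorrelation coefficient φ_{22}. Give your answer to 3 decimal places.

φ_{22} = (r_2 − r_1²) / (1 − r_1²)
r_1² = (-0.33)² = 0.1089
Numerator = 0.22 − 0.1089 = 0.1111; denominator = 1 − 0.1089 = 0.8911
φ_{22} = 0.1111 / 0.8911 = 0.125

0.125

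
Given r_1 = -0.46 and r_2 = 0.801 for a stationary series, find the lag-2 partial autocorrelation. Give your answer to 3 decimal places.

φ_{22} = (r_2 − r_1²) / (1 − r_1²)
r_1² = (-0.46)² = 0.2116
Numerator = 0.801 − 0.2116 = 0.5894; denominator = 1 − 0.2116 = 0.7884
φ_{22} = 0.5894 / 0.7884 = 0.748

0.748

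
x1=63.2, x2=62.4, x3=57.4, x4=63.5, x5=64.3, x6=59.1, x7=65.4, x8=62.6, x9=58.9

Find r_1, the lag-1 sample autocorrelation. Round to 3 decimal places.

Mean x̄ = (63.2 + 62.4 + 57.4 + 63.5 + 64.3 + 59.1 + 65.4 + 62.6 + 58.9)/9 = 61.8667
Numerator Σ_{t=1}^{8}(x_t−x̄)(x_{t+1}−x̄) = -21.0844
Denominator Σ(x_t−x̄)² = 60.0800
r_1 = -21.0844 / 60.0800 = -0.351

-0.351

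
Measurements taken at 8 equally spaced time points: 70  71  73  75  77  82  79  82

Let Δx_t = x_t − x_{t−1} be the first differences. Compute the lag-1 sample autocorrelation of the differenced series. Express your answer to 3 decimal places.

First differences Δx: 1, 2, 2, 2, 5, -3, 3
Mean of differences = 1.7143
Numerator Σ(Δx_t−Δx̄)(Δx_{t+1}−Δx̄) = -20.6531
Denominator Σ(Δx_t−Δx̄)² = 35.4286
r_1(Δx) = -20.6531 / 35.4286 = -0.583

-0.583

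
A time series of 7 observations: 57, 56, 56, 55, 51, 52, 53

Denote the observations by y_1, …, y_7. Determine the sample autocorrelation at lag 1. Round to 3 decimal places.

0.538

Mean ȳ = (57 + 56 + 56 + 55 + 51 + 52 + 53)/7 = 54.2857
Numerator Σ_{t=1}^{6}(y_t−ȳ)(y_{t+1}−ȳ) = 16.9184
Denominator Σ(y_t−ȳ)² = 31.4286
r_1 = 16.9184 / 31.4286 = 0.538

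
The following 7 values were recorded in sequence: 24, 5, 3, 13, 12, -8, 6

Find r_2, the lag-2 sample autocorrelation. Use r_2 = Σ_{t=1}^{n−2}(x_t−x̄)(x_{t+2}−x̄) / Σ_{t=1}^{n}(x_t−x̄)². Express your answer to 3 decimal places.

Mean x̄ = (24 + 5 + 3 + 13 + 12 − 8 + 6)/7 = 7.8571
Numerator Σ_{t=1}^{5}(x_t−x̄)(x_{t+2}−x̄) = -202.4694
Denominator Σ(x_t−x̄)² = 590.8571
r_2 = -202.4694 / 590.8571 = -0.343

-0.343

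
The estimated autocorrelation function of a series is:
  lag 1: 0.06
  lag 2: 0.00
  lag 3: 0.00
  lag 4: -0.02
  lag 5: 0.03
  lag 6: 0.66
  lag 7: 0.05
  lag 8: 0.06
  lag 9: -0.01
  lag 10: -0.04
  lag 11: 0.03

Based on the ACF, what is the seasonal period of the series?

The largest autocorrelation is r_6 = 0.66; the remaining lags stay at or below 0.06.
The dominant spike at lag 6 indicates a seasonal period of 6.

6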